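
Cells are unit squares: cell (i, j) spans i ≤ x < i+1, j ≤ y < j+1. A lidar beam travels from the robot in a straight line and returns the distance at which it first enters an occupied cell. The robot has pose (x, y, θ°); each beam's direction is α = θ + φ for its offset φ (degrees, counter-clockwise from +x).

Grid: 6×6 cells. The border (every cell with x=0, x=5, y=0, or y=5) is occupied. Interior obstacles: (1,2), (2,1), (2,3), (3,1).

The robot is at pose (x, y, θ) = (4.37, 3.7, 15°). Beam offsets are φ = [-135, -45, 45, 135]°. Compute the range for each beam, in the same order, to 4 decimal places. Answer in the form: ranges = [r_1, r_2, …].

beam 1: φ=-135°, α=240°
  d=(-0.5000,-0.8660)  start (4,3)  tX=0.7400 tY=0.8083  stride 1/|dx|=2.0000 1/|dy|=1.1547
    cross x-line → (3,3), t=0.7400
    cross y-line → (3,2), t=0.8083
    cross y-line → (3,1), t=1.9630 (wall)
  → r_1 = 1.9630
beam 2: φ=-45°, α=330°
  d=(0.8660,-0.5000)  start (4,3)  tX=0.7275 tY=1.4000  stride 1/|dx|=1.1547 1/|dy|=2.0000
    cross x-line → (5,3), t=0.7275 (wall)
  → r_2 = 0.7275
beam 3: φ=45°, α=60°
  d=(0.5000,0.8660)  start (4,3)  tX=1.2600 tY=0.3464  stride 1/|dx|=2.0000 1/|dy|=1.1547
    cross y-line → (4,4), t=0.3464
    cross x-line → (5,4), t=1.2600 (wall)
  → r_3 = 1.2600
beam 4: φ=135°, α=150°
  d=(-0.8660,0.5000)  start (4,3)  tX=0.4272 tY=0.6000  stride 1/|dx|=1.1547 1/|dy|=2.0000
    cross x-line → (3,3), t=0.4272
    cross y-line → (3,4), t=0.6000
    cross x-line → (2,4), t=1.5819
    cross y-line → (2,5), t=2.6000 (wall)
  → r_4 = 2.6000

ranges = [1.9630, 0.7275, 1.2600, 2.6000]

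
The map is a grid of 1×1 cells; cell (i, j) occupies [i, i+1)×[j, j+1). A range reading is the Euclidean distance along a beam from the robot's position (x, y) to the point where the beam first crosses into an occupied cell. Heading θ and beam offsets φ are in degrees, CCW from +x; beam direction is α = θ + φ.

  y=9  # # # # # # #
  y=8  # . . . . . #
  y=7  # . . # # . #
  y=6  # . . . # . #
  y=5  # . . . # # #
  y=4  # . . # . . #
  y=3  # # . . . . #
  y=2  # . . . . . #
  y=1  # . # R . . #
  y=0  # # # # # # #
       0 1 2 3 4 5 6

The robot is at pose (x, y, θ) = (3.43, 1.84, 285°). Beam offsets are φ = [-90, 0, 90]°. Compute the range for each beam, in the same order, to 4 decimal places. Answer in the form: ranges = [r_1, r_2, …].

beam 1: φ=-90°, α=195°
  d=(-0.9659,-0.2588)  start (3,1)  tX=0.4452 tY=3.2455  stride 1/|dx|=1.0353 1/|dy|=3.8637
    cross x-line → (2,1), t=0.4452 (wall)
  → r_1 = 0.4452
beam 2: φ=0°, α=285°
  d=(0.2588,-0.9659)  start (3,1)  tX=2.2023 tY=0.8696  stride 1/|dx|=3.8637 1/|dy|=1.0353
    cross y-line → (3,0), t=0.8696 (wall)
  → r_2 = 0.8696
beam 3: φ=90°, α=15°
  d=(0.9659,0.2588)  start (3,1)  tX=0.5901 tY=0.6182  stride 1/|dx|=1.0353 1/|dy|=3.8637
    cross x-line → (4,1), t=0.5901
    cross y-line → (4,2), t=0.6182
    cross x-line → (5,2), t=1.6254
    cross x-line → (6,2), t=2.6607 (wall)
  → r_3 = 2.6607

ranges = [0.4452, 0.8696, 2.6607]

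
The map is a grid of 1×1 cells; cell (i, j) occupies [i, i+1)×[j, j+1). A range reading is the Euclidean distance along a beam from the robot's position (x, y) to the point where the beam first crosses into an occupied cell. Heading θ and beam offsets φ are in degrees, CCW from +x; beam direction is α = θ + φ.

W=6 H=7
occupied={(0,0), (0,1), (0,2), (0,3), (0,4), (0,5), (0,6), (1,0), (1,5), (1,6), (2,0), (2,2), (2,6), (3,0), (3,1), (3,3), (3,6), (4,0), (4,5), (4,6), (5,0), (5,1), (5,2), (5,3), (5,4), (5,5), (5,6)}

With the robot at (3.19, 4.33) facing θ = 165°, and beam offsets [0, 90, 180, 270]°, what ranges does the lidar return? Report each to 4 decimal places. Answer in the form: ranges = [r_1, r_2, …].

beam 1: φ=0°, α=165°
  dir = (cos 165°, sin 165°) = (-0.9659, 0.2588); from cell (3,4)
  next x-line at t=0.1967, next y-line at t=2.5887; Δt_x=1.0353, Δt_y=3.8637
    x: enter (2,4) at t=0.1967
    x: enter (1,4) at t=1.2320
    x: enter (0,4) at t=2.2673 ← occupied
  → r_1 = 2.2673
beam 2: φ=90°, α=255°
  dir = (cos 255°, sin 255°) = (-0.2588, -0.9659); from cell (3,4)
  next x-line at t=0.7341, next y-line at t=0.3416; Δt_x=3.8637, Δt_y=1.0353
    y: enter (3,3) at t=0.3416 ← occupied
  → r_2 = 0.3416
beam 3: φ=180°, α=345°
  dir = (cos 345°, sin 345°) = (0.9659, -0.2588); from cell (3,4)
  next x-line at t=0.8386, next y-line at t=1.2750; Δt_x=1.0353, Δt_y=3.8637
    x: enter (4,4) at t=0.8386
    y: enter (4,3) at t=1.2750
    x: enter (5,3) at t=1.8738 ← occupied
  → r_3 = 1.8738
beam 4: φ=270°, α=75°
  dir = (cos 75°, sin 75°) = (0.2588, 0.9659); from cell (3,4)
  next x-line at t=3.1296, next y-line at t=0.6936; Δt_x=3.8637, Δt_y=1.0353
    y: enter (3,5) at t=0.6936
    y: enter (3,6) at t=1.7289 ← occupied
  → r_4 = 1.7289

ranges = [2.2673, 0.3416, 1.8738, 1.7289]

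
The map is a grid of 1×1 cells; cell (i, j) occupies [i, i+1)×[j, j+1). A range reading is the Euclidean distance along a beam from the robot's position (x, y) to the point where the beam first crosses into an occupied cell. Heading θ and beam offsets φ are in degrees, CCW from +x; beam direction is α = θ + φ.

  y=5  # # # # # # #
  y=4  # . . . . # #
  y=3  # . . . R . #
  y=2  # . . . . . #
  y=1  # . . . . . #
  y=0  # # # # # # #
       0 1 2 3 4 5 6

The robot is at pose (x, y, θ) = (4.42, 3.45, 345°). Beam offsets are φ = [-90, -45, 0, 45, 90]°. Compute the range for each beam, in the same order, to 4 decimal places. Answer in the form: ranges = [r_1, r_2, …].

ranges = [2.5364, 2.8290, 1.6357, 1.1000, 1.6047]

beam 1: φ=-90°, α=255°
  dir = (cos 255°, sin 255°) = (-0.2588, -0.9659); from cell (4,3)
  next x-line at t=1.6228, next y-line at t=0.4659; Δt_x=3.8637, Δt_y=1.0353
    y: enter (4,2) at t=0.4659
    y: enter (4,1) at t=1.5012
    x: enter (3,1) at t=1.6228
    y: enter (3,0) at t=2.5364 ← occupied
  → r_1 = 2.5364
beam 2: φ=-45°, α=300°
  dir = (cos 300°, sin 300°) = (0.5000, -0.8660); from cell (4,3)
  next x-line at t=1.1600, next y-line at t=0.5196; Δt_x=2.0000, Δt_y=1.1547
    y: enter (4,2) at t=0.5196
    x: enter (5,2) at t=1.1600
    y: enter (5,1) at t=1.6743
    y: enter (5,0) at t=2.8290 ← occupied
  → r_2 = 2.8290
beam 3: φ=0°, α=345°
  dir = (cos 345°, sin 345°) = (0.9659, -0.2588); from cell (4,3)
  next x-line at t=0.6005, next y-line at t=1.7387; Δt_x=1.0353, Δt_y=3.8637
    x: enter (5,3) at t=0.6005
    x: enter (6,3) at t=1.6357 ← occupied
  → r_3 = 1.6357
beam 4: φ=45°, α=30°
  dir = (cos 30°, sin 30°) = (0.8660, 0.5000); from cell (4,3)
  next x-line at t=0.6697, next y-line at t=1.1000; Δt_x=1.1547, Δt_y=2.0000
    x: enter (5,3) at t=0.6697
    y: enter (5,4) at t=1.1000 ← occupied
  → r_4 = 1.1000
beam 5: φ=90°, α=75°
  dir = (cos 75°, sin 75°) = (0.2588, 0.9659); from cell (4,3)
  next x-line at t=2.2409, next y-line at t=0.5694; Δt_x=3.8637, Δt_y=1.0353
    y: enter (4,4) at t=0.5694
    y: enter (4,5) at t=1.6047 ← occupied
  → r_5 = 1.6047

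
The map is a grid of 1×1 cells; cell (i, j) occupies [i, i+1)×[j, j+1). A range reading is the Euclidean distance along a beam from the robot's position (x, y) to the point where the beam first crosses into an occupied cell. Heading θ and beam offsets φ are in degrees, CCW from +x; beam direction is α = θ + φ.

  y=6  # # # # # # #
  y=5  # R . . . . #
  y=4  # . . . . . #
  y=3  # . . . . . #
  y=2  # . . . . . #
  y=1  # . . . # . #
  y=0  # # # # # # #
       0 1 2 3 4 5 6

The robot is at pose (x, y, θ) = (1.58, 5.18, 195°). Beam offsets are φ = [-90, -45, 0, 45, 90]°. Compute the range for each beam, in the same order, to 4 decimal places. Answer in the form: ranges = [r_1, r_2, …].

ranges = [0.8489, 0.6697, 0.6005, 1.1600, 4.3275]

beam 1: φ=-90°, α=105°
  direction (-0.2588, 0.9659); cell (1,5); t to first gridline: x 2.2409, y 0.8489 (then +3.8637 / +1.0353)
    (1,6) via y @ 0.8489  # hit
  → r_1 = 0.8489
beam 2: φ=-45°, α=150°
  direction (-0.8660, 0.5000); cell (1,5); t to first gridline: x 0.6697, y 1.6400 (then +1.1547 / +2.0000)
    (0,5) via x @ 0.6697  # hit
  → r_2 = 0.6697
beam 3: φ=0°, α=195°
  direction (-0.9659, -0.2588); cell (1,5); t to first gridline: x 0.6005, y 0.6955 (then +1.0353 / +3.8637)
    (0,5) via x @ 0.6005  # hit
  → r_3 = 0.6005
beam 4: φ=45°, α=240°
  direction (-0.5000, -0.8660); cell (1,5); t to first gridline: x 1.1600, y 0.2078 (then +2.0000 / +1.1547)
    (1,4) via y @ 0.2078
    (0,4) via x @ 1.1600  # hit
  → r_4 = 1.1600
beam 5: φ=90°, α=285°
  direction (0.2588, -0.9659); cell (1,5); t to first gridline: x 1.6228, y 0.1863 (then +3.8637 / +1.0353)
    (1,4) via y @ 0.1863
    (1,3) via y @ 1.2216
    (2,3) via x @ 1.6228
    (2,2) via y @ 2.2569
    (2,1) via y @ 3.2922
    (2,0) via y @ 4.3275  # hit
  → r_5 = 4.3275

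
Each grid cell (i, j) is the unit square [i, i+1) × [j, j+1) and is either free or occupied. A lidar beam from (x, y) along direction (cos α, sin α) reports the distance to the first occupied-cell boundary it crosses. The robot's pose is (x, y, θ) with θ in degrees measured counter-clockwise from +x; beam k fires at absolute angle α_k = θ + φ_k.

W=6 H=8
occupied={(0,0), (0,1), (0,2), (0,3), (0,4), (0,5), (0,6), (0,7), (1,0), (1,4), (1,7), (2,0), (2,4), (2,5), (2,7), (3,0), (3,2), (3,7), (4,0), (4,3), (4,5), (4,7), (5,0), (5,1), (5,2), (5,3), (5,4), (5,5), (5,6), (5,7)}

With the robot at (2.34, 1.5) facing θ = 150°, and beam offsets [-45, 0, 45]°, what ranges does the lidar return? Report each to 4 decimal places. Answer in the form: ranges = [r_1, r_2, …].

beam 1: φ=-45°, α=105°
  dir = (cos 105°, sin 105°) = (-0.2588, 0.9659); from cell (2,1)
  next x-line at t=1.3137, next y-line at t=0.5176; Δt_x=3.8637, Δt_y=1.0353
    y: enter (2,2) at t=0.5176
    x: enter (1,2) at t=1.3137
    y: enter (1,3) at t=1.5529
    y: enter (1,4) at t=2.5882 ← occupied
  → r_1 = 2.5882
beam 2: φ=0°, α=150°
  dir = (cos 150°, sin 150°) = (-0.8660, 0.5000); from cell (2,1)
  next x-line at t=0.3926, next y-line at t=1.0000; Δt_x=1.1547, Δt_y=2.0000
    x: enter (1,1) at t=0.3926
    y: enter (1,2) at t=1.0000
    x: enter (0,2) at t=1.5473 ← occupied
  → r_2 = 1.5473
beam 3: φ=45°, α=195°
  dir = (cos 195°, sin 195°) = (-0.9659, -0.2588); from cell (2,1)
  next x-line at t=0.3520, next y-line at t=1.9319; Δt_x=1.0353, Δt_y=3.8637
    x: enter (1,1) at t=0.3520
    x: enter (0,1) at t=1.3873 ← occupied
  → r_3 = 1.3873

ranges = [2.5882, 1.5473, 1.3873]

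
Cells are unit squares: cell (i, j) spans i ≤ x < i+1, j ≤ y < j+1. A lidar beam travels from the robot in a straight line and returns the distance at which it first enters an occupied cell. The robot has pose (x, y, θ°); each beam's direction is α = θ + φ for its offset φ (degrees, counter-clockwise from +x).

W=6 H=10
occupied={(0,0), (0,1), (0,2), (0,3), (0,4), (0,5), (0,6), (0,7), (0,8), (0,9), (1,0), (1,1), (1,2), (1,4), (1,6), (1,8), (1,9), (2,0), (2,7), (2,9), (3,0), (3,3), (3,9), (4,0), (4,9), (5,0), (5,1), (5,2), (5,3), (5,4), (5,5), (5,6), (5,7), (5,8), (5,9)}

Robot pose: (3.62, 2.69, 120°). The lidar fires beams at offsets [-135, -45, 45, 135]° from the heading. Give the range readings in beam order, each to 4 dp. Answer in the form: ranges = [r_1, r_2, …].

ranges = [1.4287, 0.3209, 2.7124, 1.7496]

beam 1: φ=-135°, α=345°
  direction (0.9659, -0.2588); cell (3,2); t to first gridline: x 0.3934, y 2.6660 (then +1.0353 / +3.8637)
    (4,2) via x @ 0.3934
    (5,2) via x @ 1.4287  # hit
  → r_1 = 1.4287
beam 2: φ=-45°, α=75°
  direction (0.2588, 0.9659); cell (3,2); t to first gridline: x 1.4682, y 0.3209 (then +3.8637 / +1.0353)
    (3,3) via y @ 0.3209  # hit
  → r_2 = 0.3209
beam 3: φ=45°, α=165°
  direction (-0.9659, 0.2588); cell (3,2); t to first gridline: x 0.6419, y 1.1977 (then +1.0353 / +3.8637)
    (2,2) via x @ 0.6419
    (2,3) via y @ 1.1977
    (1,3) via x @ 1.6771
    (0,3) via x @ 2.7124  # hit
  → r_3 = 2.7124
beam 4: φ=135°, α=255°
  direction (-0.2588, -0.9659); cell (3,2); t to first gridline: x 2.3955, y 0.7143 (then +3.8637 / +1.0353)
    (3,1) via y @ 0.7143
    (3,0) via y @ 1.7496  # hit
  → r_4 = 1.7496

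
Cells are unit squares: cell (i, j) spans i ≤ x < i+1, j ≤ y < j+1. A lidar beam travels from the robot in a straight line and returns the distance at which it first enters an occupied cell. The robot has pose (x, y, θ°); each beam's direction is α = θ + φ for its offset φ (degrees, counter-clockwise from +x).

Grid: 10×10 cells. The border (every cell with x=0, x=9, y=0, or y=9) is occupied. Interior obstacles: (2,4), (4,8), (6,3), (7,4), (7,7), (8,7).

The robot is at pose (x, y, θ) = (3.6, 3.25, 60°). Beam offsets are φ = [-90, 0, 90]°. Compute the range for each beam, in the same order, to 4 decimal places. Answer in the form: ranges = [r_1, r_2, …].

beam 1: φ=-90°, α=330°
  cosα=0.8660 sinα=-0.5000 | (3,3) | tMaxX 0.4619 tMaxY 0.5000 | tΔX 1.1547 tΔY 2.0000
    t=0.4619 [x] (4,3)
    t=0.5000 [y] (4,2)
    t=1.6166 [x] (5,2)
    t=2.5000 [y] (5,1)
    t=2.7713 [x] (6,1)
    t=3.9260 [x] (7,1)
    t=4.5000 [y] (7,0) — stop
  → r_1 = 4.5000
beam 2: φ=0°, α=60°
  cosα=0.5000 sinα=0.8660 | (3,3) | tMaxX 0.8000 tMaxY 0.8660 | tΔX 2.0000 tΔY 1.1547
    t=0.8000 [x] (4,3)
    t=0.8660 [y] (4,4)
    t=2.0207 [y] (4,5)
    t=2.8000 [x] (5,5)
    t=3.1754 [y] (5,6)
    t=4.3301 [y] (5,7)
    t=4.8000 [x] (6,7)
    t=5.4848 [y] (6,8)
    t=6.6395 [y] (6,9) — stop
  → r_2 = 6.6395
beam 3: φ=90°, α=150°
  cosα=-0.8660 sinα=0.5000 | (3,3) | tMaxX 0.6928 tMaxY 1.5000 | tΔX 1.1547 tΔY 2.0000
    t=0.6928 [x] (2,3)
    t=1.5000 [y] (2,4) — stop
  → r_3 = 1.5000

ranges = [4.5000, 6.6395, 1.5000]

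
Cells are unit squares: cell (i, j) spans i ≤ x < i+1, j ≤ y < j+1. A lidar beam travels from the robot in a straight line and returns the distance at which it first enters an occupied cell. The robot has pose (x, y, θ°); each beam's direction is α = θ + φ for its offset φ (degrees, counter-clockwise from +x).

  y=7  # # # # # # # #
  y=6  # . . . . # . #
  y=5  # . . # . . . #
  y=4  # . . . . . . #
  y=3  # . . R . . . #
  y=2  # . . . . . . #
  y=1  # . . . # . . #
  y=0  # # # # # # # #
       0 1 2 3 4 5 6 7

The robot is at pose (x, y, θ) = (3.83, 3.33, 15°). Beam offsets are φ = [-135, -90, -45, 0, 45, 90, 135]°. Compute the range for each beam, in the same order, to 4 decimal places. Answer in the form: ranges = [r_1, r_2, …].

beam 1: φ=-135°, α=240°
  dir = (cos 240°, sin 240°) = (-0.5000, -0.8660); from cell (3,3)
  next x-line at t=1.6600, next y-line at t=0.3811; Δt_x=2.0000, Δt_y=1.1547
    y: enter (3,2) at t=0.3811
    y: enter (3,1) at t=1.5358
    x: enter (2,1) at t=1.6600
    y: enter (2,0) at t=2.6905 ← occupied
  → r_1 = 2.6905
beam 2: φ=-90°, α=285°
  dir = (cos 285°, sin 285°) = (0.2588, -0.9659); from cell (3,3)
  next x-line at t=0.6568, next y-line at t=0.3416; Δt_x=3.8637, Δt_y=1.0353
    y: enter (3,2) at t=0.3416
    x: enter (4,2) at t=0.6568
    y: enter (4,1) at t=1.3769 ← occupied
  → r_2 = 1.3769
beam 3: φ=-45°, α=330°
  dir = (cos 330°, sin 330°) = (0.8660, -0.5000); from cell (3,3)
  next x-line at t=0.1963, next y-line at t=0.6600; Δt_x=1.1547, Δt_y=2.0000
    x: enter (4,3) at t=0.1963
    y: enter (4,2) at t=0.6600
    x: enter (5,2) at t=1.3510
    x: enter (6,2) at t=2.5057
    y: enter (6,1) at t=2.6600
    x: enter (7,1) at t=3.6604 ← occupied
  → r_3 = 3.6604
beam 4: φ=0°, α=15°
  dir = (cos 15°, sin 15°) = (0.9659, 0.2588); from cell (3,3)
  next x-line at t=0.1760, next y-line at t=2.5887; Δt_x=1.0353, Δt_y=3.8637
    x: enter (4,3) at t=0.1760
    x: enter (5,3) at t=1.2113
    x: enter (6,3) at t=2.2465
    y: enter (6,4) at t=2.5887
    x: enter (7,4) at t=3.2818 ← occupied
  → r_4 = 3.2818
beam 5: φ=45°, α=60°
  dir = (cos 60°, sin 60°) = (0.5000, 0.8660); from cell (3,3)
  next x-line at t=0.3400, next y-line at t=0.7736; Δt_x=2.0000, Δt_y=1.1547
    x: enter (4,3) at t=0.3400
    y: enter (4,4) at t=0.7736
    y: enter (4,5) at t=1.9283
    x: enter (5,5) at t=2.3400
    y: enter (5,6) at t=3.0831 ← occupied
  → r_5 = 3.0831
beam 6: φ=90°, α=105°
  dir = (cos 105°, sin 105°) = (-0.2588, 0.9659); from cell (3,3)
  next x-line at t=3.2069, next y-line at t=0.6936; Δt_x=3.8637, Δt_y=1.0353
    y: enter (3,4) at t=0.6936
    y: enter (3,5) at t=1.7289 ← occupied
  → r_6 = 1.7289
beam 7: φ=135°, α=150°
  dir = (cos 150°, sin 150°) = (-0.8660, 0.5000); from cell (3,3)
  next x-line at t=0.9584, next y-line at t=1.3400; Δt_x=1.1547, Δt_y=2.0000
    x: enter (2,3) at t=0.9584
    y: enter (2,4) at t=1.3400
    x: enter (1,4) at t=2.1131
    x: enter (0,4) at t=3.2678 ← occupied
  → r_7 = 3.2678

ranges = [2.6905, 1.3769, 3.6604, 3.2818, 3.0831, 1.7289, 3.2678]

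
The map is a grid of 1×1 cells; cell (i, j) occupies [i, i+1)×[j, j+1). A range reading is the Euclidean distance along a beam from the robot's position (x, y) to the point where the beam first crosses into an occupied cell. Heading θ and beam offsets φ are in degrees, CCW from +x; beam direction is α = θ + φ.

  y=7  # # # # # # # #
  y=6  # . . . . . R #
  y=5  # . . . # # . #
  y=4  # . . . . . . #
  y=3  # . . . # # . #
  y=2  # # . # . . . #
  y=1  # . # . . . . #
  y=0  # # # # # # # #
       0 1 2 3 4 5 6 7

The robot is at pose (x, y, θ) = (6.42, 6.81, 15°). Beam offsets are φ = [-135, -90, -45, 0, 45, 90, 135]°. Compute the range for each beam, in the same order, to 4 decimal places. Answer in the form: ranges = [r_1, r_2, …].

beam 1: φ=-135°, α=240°
  direction (-0.5000, -0.8660); cell (6,6); t to first gridline: x 0.8400, y 0.9353 (then +2.0000 / +1.1547)
    (5,6) via x @ 0.8400
    (5,5) via y @ 0.9353  # hit
  → r_1 = 0.9353
beam 2: φ=-90°, α=285°
  direction (0.2588, -0.9659); cell (6,6); t to first gridline: x 2.2409, y 0.8386 (then +3.8637 / +1.0353)
    (6,5) via y @ 0.8386
    (6,4) via y @ 1.8738
    (7,4) via x @ 2.2409  # hit
  → r_2 = 2.2409
beam 3: φ=-45°, α=330°
  direction (0.8660, -0.5000); cell (6,6); t to first gridline: x 0.6697, y 1.6200 (then +1.1547 / +2.0000)
    (7,6) via x @ 0.6697  # hit
  → r_3 = 0.6697
beam 4: φ=0°, α=15°
  direction (0.9659, 0.2588); cell (6,6); t to first gridline: x 0.6005, y 0.7341 (then +1.0353 / +3.8637)
    (7,6) via x @ 0.6005  # hit
  → r_4 = 0.6005
beam 5: φ=45°, α=60°
  direction (0.5000, 0.8660); cell (6,6); t to first gridline: x 1.1600, y 0.2194 (then +2.0000 / +1.1547)
    (6,7) via y @ 0.2194  # hit
  → r_5 = 0.2194
beam 6: φ=90°, α=105°
  direction (-0.2588, 0.9659); cell (6,6); t to first gridline: x 1.6228, y 0.1967 (then +3.8637 / +1.0353)
    (6,7) via y @ 0.1967  # hit
  → r_6 = 0.1967
beam 7: φ=135°, α=150°
  direction (-0.8660, 0.5000); cell (6,6); t to first gridline: x 0.4850, y 0.3800 (then +1.1547 / +2.0000)
    (6,7) via y @ 0.3800  # hit
  → r_7 = 0.3800

ranges = [0.9353, 2.2409, 0.6697, 0.6005, 0.2194, 0.1967, 0.3800]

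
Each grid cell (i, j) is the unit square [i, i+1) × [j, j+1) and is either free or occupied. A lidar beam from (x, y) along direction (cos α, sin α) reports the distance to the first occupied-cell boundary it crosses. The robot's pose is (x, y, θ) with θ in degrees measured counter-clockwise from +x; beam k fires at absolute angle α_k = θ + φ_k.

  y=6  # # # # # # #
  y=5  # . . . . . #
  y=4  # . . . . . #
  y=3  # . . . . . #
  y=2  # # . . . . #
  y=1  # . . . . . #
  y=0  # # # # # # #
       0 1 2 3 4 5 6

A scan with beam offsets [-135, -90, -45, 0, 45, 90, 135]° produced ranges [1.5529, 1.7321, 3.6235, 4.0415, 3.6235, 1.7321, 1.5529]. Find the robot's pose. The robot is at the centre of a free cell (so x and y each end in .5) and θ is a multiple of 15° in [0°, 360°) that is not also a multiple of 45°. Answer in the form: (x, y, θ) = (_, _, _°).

(x, y, θ) = (2.5, 4.5, 330°)

Enumerate (i+0.5, j+0.5, θ) over the 24 free cells and 16 admissible headings. For each, cast all 7 beams and compare to the given ranges.
  (4.5, 5.5, 210°): beam 1 = 0.5176 ≠ 1.5529 ✗
  (1.5, 4.5, 255°): beam 1 = 1.0000 ≠ 1.5529 ✗
  (1.5, 5.5, 30°): beam 1 = 1.9319 ≠ 1.5529 ✗
  …
  (2.5, 4.5, 330°): r_1=1.5529, r_2=1.7321, r_3=3.6235, r_4=4.0415, r_5=3.6235, r_6=1.7321, r_7=1.5529 — all match ✓
Unique over the lattice → pose = (2.5, 4.5, 330°).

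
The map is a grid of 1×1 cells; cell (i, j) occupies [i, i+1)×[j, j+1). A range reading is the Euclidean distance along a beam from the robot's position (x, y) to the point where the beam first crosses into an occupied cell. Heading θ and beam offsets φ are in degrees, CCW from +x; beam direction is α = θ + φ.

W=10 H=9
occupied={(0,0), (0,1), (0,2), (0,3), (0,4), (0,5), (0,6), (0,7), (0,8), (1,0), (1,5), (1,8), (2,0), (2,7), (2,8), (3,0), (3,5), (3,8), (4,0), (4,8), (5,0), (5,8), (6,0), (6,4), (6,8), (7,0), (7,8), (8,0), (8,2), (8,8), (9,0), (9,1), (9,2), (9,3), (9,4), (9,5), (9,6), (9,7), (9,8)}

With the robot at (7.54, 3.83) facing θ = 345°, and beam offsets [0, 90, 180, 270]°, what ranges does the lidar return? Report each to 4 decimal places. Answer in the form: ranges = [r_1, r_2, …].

ranges = [1.5115, 4.3171, 0.6568, 2.9298]

beam 1: φ=0°, α=345°
  direction (0.9659, -0.2588); cell (7,3); t to first gridline: x 0.4762, y 3.2069 (then +1.0353 / +3.8637)
    (8,3) via x @ 0.4762
    (9,3) via x @ 1.5115  # hit
  → r_1 = 1.5115
beam 2: φ=90°, α=75°
  direction (0.2588, 0.9659); cell (7,3); t to first gridline: x 1.7773, y 0.1760 (then +3.8637 / +1.0353)
    (7,4) via y @ 0.1760
    (7,5) via y @ 1.2113
    (8,5) via x @ 1.7773
    (8,6) via y @ 2.2465
    (8,7) via y @ 3.2818
    (8,8) via y @ 4.3171  # hit
  → r_2 = 4.3171
beam 3: φ=180°, α=165°
  direction (-0.9659, 0.2588); cell (7,3); t to first gridline: x 0.5590, y 0.6568 (then +1.0353 / +3.8637)
    (6,3) via x @ 0.5590
    (6,4) via y @ 0.6568  # hit
  → r_3 = 0.6568
beam 4: φ=270°, α=255°
  direction (-0.2588, -0.9659); cell (7,3); t to first gridline: x 2.0864, y 0.8593 (then +3.8637 / +1.0353)
    (7,2) via y @ 0.8593
    (7,1) via y @ 1.8946
    (6,1) via x @ 2.0864
    (6,0) via y @ 2.9298  # hit
  → r_4 = 2.9298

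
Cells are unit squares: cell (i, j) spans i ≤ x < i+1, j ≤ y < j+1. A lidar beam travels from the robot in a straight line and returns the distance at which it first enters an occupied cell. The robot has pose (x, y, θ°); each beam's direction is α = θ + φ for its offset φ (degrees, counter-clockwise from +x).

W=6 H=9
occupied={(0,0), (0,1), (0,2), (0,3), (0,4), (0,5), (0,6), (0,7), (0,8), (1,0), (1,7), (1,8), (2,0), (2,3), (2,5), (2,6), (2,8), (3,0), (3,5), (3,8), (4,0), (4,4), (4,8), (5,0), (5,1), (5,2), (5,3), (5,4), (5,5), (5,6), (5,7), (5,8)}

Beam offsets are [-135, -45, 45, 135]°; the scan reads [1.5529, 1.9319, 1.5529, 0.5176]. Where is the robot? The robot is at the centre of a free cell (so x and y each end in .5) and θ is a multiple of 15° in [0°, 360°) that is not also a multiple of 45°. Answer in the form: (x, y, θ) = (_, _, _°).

The pose lattice has 22·16 = 352 candidates. Test each by forward raycasting.
  (1.5, 3.5, 75°): beam 1 = 2.8868 ≠ 1.5529 ✗
  (1.5, 4.5, 60°): beam 1 = 3.6235 ≠ 1.5529 ✗
  (4.5, 1.5, 165°): beam 1 = 0.5774 ≠ 1.5529 ✗
  …
  (4.5, 2.5, 210°): r_1=1.5529, r_2=1.9319, r_3=1.5529, r_4=0.5176 — all match ✓
No second candidate reproduces the full scan.

(x, y, θ) = (4.5, 2.5, 210°)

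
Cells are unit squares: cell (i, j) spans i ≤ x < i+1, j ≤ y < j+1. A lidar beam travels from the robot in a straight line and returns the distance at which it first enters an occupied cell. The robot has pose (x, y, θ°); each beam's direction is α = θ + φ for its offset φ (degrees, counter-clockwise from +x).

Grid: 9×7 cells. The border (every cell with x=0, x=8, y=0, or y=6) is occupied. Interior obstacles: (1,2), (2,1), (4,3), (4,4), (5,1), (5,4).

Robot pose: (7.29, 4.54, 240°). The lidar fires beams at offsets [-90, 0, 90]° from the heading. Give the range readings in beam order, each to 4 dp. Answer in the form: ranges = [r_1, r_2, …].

ranges = [2.9200, 2.9329, 0.8198]

beam 1: φ=-90°, α=150°
  direction (-0.8660, 0.5000); cell (7,4); t to first gridline: x 0.3349, y 0.9200 (then +1.1547 / +2.0000)
    (6,4) via x @ 0.3349
    (6,5) via y @ 0.9200
    (5,5) via x @ 1.4896
    (4,5) via x @ 2.6443
    (4,6) via y @ 2.9200  # hit
  → r_1 = 2.9200
beam 2: φ=0°, α=240°
  direction (-0.5000, -0.8660); cell (7,4); t to first gridline: x 0.5800, y 0.6235 (then +2.0000 / +1.1547)
    (6,4) via x @ 0.5800
    (6,3) via y @ 0.6235
    (6,2) via y @ 1.7782
    (5,2) via x @ 2.5800
    (5,1) via y @ 2.9329  # hit
  → r_2 = 2.9329
beam 3: φ=90°, α=330°
  direction (0.8660, -0.5000); cell (7,4); t to first gridline: x 0.8198, y 1.0800 (then +1.1547 / +2.0000)
    (8,4) via x @ 0.8198  # hit
  → r_3 = 0.8198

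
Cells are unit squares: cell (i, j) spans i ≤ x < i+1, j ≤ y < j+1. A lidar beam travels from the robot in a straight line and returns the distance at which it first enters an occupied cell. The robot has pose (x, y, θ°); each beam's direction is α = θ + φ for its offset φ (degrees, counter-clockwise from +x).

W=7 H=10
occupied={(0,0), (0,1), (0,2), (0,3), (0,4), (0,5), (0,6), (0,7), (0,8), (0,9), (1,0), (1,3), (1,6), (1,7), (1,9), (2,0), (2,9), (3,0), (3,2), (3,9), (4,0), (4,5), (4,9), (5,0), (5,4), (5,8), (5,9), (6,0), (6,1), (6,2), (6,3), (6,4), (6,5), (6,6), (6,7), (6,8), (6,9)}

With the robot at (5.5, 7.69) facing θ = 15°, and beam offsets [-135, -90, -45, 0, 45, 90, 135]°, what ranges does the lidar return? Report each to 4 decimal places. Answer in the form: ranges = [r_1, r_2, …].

beam 1: φ=-135°, α=240°
  cosα=-0.5000 sinα=-0.8660 | (5,7) | tMaxX 1.0000 tMaxY 0.7967 | tΔX 2.0000 tΔY 1.1547
    t=0.7967 [y] (5,6)
    t=1.0000 [x] (4,6)
    t=1.9514 [y] (4,5) — stop
  → r_1 = 1.9514
beam 2: φ=-90°, α=285°
  cosα=0.2588 sinα=-0.9659 | (5,7) | tMaxX 1.9319 tMaxY 0.7143 | tΔX 3.8637 tΔY 1.0353
    t=0.7143 [y] (5,6)
    t=1.7496 [y] (5,5)
    t=1.9319 [x] (6,5) — stop
  → r_2 = 1.9319
beam 3: φ=-45°, α=330°
  cosα=0.8660 sinα=-0.5000 | (5,7) | tMaxX 0.5774 tMaxY 1.3800 | tΔX 1.1547 tΔY 2.0000
    t=0.5774 [x] (6,7) — stop
  → r_3 = 0.5774
beam 4: φ=0°, α=15°
  cosα=0.9659 sinα=0.2588 | (5,7) | tMaxX 0.5176 tMaxY 1.1977 | tΔX 1.0353 tΔY 3.8637
    t=0.5176 [x] (6,7) — stop
  → r_4 = 0.5176
beam 5: φ=45°, α=60°
  cosα=0.5000 sinα=0.8660 | (5,7) | tMaxX 1.0000 tMaxY 0.3580 | tΔX 2.0000 tΔY 1.1547
    t=0.3580 [y] (5,8) — stop
  → r_5 = 0.3580
beam 6: φ=90°, α=105°
  cosα=-0.2588 sinα=0.9659 | (5,7) | tMaxX 1.9319 tMaxY 0.3209 | tΔX 3.8637 tΔY 1.0353
    t=0.3209 [y] (5,8) — stop
  → r_6 = 0.3209
beam 7: φ=135°, α=150°
  cosα=-0.8660 sinα=0.5000 | (5,7) | tMaxX 0.5774 tMaxY 0.6200 | tΔX 1.1547 tΔY 2.0000
    t=0.5774 [x] (4,7)
    t=0.6200 [y] (4,8)
    t=1.7321 [x] (3,8)
    t=2.6200 [y] (3,9) — stop
  → r_7 = 2.6200

ranges = [1.9514, 1.9319, 0.5774, 0.5176, 0.3580, 0.3209, 2.6200]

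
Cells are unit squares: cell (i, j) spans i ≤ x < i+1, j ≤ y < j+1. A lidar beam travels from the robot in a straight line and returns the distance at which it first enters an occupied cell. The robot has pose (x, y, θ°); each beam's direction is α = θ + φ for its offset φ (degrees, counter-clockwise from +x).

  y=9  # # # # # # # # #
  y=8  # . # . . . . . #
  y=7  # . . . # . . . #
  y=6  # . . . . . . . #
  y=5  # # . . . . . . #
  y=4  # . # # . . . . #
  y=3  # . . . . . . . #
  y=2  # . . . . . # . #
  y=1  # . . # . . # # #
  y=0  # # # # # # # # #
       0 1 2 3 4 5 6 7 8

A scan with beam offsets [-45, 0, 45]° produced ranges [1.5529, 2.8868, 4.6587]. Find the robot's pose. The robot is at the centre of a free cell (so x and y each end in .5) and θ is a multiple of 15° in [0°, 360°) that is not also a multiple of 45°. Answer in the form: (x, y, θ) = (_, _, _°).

(x, y, θ) = (3.5, 3.5, 330°)

Enumerate (i+0.5, j+0.5, θ) over the 47 free cells and 16 admissible headings. For each, cast all 3 beams and compare to the given ranges.
  (5.5, 4.5, 75°): beam 1 = 2.8868 ≠ 1.5529 ✗
  (4.5, 5.5, 150°): beam 2 = 4.0415 ≠ 2.8868 ✗
  (4.5, 4.5, 105°): beam 1 = 5.1962 ≠ 1.5529 ✗
  …
  (3.5, 3.5, 330°): r_1=1.5529, r_2=2.8868, r_3=4.6587 — all match ✓
Only this pose fits every beam.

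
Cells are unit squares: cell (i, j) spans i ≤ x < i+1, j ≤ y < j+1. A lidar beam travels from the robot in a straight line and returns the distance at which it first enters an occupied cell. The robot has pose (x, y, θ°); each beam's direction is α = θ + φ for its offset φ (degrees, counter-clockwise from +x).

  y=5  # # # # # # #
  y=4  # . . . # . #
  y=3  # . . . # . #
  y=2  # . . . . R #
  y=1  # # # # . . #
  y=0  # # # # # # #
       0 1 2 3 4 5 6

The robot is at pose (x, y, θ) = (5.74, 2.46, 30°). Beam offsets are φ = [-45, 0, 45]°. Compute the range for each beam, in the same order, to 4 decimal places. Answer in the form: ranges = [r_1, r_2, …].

ranges = [0.2692, 0.3002, 1.0046]

beam 1: φ=-45°, α=345°
  direction (0.9659, -0.2588); cell (5,2); t to first gridline: x 0.2692, y 1.7773 (then +1.0353 / +3.8637)
    (6,2) via x @ 0.2692  # hit
  → r_1 = 0.2692
beam 2: φ=0°, α=30°
  direction (0.8660, 0.5000); cell (5,2); t to first gridline: x 0.3002, y 1.0800 (then +1.1547 / +2.0000)
    (6,2) via x @ 0.3002  # hit
  → r_2 = 0.3002
beam 3: φ=45°, α=75°
  direction (0.2588, 0.9659); cell (5,2); t to first gridline: x 1.0046, y 0.5590 (then +3.8637 / +1.0353)
    (5,3) via y @ 0.5590
    (6,3) via x @ 1.0046  # hit
  → r_3 = 1.0046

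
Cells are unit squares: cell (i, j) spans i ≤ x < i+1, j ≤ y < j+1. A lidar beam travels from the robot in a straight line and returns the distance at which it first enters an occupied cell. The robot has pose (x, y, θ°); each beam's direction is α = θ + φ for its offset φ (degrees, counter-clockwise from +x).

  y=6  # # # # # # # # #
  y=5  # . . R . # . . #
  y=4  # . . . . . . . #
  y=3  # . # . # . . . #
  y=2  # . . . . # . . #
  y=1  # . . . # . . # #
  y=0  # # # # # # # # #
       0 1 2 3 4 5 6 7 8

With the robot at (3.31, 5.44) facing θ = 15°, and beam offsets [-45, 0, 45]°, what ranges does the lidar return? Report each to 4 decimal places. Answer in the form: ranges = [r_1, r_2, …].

beam 1: φ=-45°, α=330°
  dir = (cos 330°, sin 330°) = (0.8660, -0.5000); from cell (3,5)
  next x-line at t=0.7967, next y-line at t=0.8800; Δt_x=1.1547, Δt_y=2.0000
    x: enter (4,5) at t=0.7967
    y: enter (4,4) at t=0.8800
    x: enter (5,4) at t=1.9514
    y: enter (5,3) at t=2.8800
    x: enter (6,3) at t=3.1061
    x: enter (7,3) at t=4.2608
    y: enter (7,2) at t=4.8800
    x: enter (8,2) at t=5.4155 ← occupied
  → r_1 = 5.4155
beam 2: φ=0°, α=15°
  dir = (cos 15°, sin 15°) = (0.9659, 0.2588); from cell (3,5)
  next x-line at t=0.7143, next y-line at t=2.1637; Δt_x=1.0353, Δt_y=3.8637
    x: enter (4,5) at t=0.7143
    x: enter (5,5) at t=1.7496 ← occupied
  → r_2 = 1.7496
beam 3: φ=45°, α=60°
  dir = (cos 60°, sin 60°) = (0.5000, 0.8660); from cell (3,5)
  next x-line at t=1.3800, next y-line at t=0.6466; Δt_x=2.0000, Δt_y=1.1547
    y: enter (3,6) at t=0.6466 ← occupied
  → r_3 = 0.6466

ranges = [5.4155, 1.7496, 0.6466]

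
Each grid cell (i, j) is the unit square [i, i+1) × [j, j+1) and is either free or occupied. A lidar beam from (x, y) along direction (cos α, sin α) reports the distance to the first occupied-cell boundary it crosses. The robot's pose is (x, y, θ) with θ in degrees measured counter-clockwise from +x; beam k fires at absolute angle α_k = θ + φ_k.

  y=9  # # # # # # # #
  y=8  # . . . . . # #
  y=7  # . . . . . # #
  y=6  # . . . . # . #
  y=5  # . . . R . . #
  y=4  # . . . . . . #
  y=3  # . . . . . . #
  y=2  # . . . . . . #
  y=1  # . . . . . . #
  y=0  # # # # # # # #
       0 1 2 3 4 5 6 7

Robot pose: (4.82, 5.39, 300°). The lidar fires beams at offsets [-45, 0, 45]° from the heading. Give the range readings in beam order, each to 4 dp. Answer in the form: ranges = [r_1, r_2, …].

ranges = [4.5449, 4.3600, 2.2569]

beam 1: φ=-45°, α=255°
  d=(-0.2588,-0.9659)  start (4,5)  tX=3.1682 tY=0.4038  stride 1/|dx|=3.8637 1/|dy|=1.0353
    cross y-line → (4,4), t=0.4038
    cross y-line → (4,3), t=1.4390
    cross y-line → (4,2), t=2.4743
    cross x-line → (3,2), t=3.1682
    cross y-line → (3,1), t=3.5096
    cross y-line → (3,0), t=4.5449 (wall)
  → r_1 = 4.5449
beam 2: φ=0°, α=300°
  d=(0.5000,-0.8660)  start (4,5)  tX=0.3600 tY=0.4503  stride 1/|dx|=2.0000 1/|dy|=1.1547
    cross x-line → (5,5), t=0.3600
    cross y-line → (5,4), t=0.4503
    cross y-line → (5,3), t=1.6050
    cross x-line → (6,3), t=2.3600
    cross y-line → (6,2), t=2.7597
    cross y-line → (6,1), t=3.9144
    cross x-line → (7,1), t=4.3600 (wall)
  → r_2 = 4.3600
beam 3: φ=45°, α=345°
  d=(0.9659,-0.2588)  start (4,5)  tX=0.1863 tY=1.5068  stride 1/|dx|=1.0353 1/|dy|=3.8637
    cross x-line → (5,5), t=0.1863
    cross x-line → (6,5), t=1.2216
    cross y-line → (6,4), t=1.5068
    cross x-line → (7,4), t=2.2569 (wall)
  → r_3 = 2.2569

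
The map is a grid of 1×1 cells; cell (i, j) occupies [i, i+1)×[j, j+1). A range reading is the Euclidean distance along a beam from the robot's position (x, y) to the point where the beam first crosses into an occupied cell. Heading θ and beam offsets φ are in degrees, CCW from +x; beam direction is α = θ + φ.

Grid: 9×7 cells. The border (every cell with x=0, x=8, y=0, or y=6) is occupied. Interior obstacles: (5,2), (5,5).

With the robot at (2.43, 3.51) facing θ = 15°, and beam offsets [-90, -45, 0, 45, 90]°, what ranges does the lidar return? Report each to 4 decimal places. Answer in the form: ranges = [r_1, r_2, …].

ranges = [2.5985, 2.9676, 5.7665, 2.8752, 2.5778]

beam 1: φ=-90°, α=285°
  direction (0.2588, -0.9659); cell (2,3); t to first gridline: x 2.2023, y 0.5280 (then +3.8637 / +1.0353)
    (2,2) via y @ 0.5280
    (2,1) via y @ 1.5633
    (3,1) via x @ 2.2023
    (3,0) via y @ 2.5985  # hit
  → r_1 = 2.5985
beam 2: φ=-45°, α=330°
  direction (0.8660, -0.5000); cell (2,3); t to first gridline: x 0.6582, y 1.0200 (then +1.1547 / +2.0000)
    (3,3) via x @ 0.6582
    (3,2) via y @ 1.0200
    (4,2) via x @ 1.8129
    (5,2) via x @ 2.9676  # hit
  → r_2 = 2.9676
beam 3: φ=0°, α=15°
  direction (0.9659, 0.2588); cell (2,3); t to first gridline: x 0.5901, y 1.8932 (then +1.0353 / +3.8637)
    (3,3) via x @ 0.5901
    (4,3) via x @ 1.6254
    (4,4) via y @ 1.8932
    (5,4) via x @ 2.6607
    (6,4) via x @ 3.6959
    (7,4) via x @ 4.7312
    (7,5) via y @ 5.7569
    (8,5) via x @ 5.7665  # hit
  → r_3 = 5.7665
beam 4: φ=45°, α=60°
  direction (0.5000, 0.8660); cell (2,3); t to first gridline: x 1.1400, y 0.5658 (then +2.0000 / +1.1547)
    (2,4) via y @ 0.5658
    (3,4) via x @ 1.1400
    (3,5) via y @ 1.7205
    (3,6) via y @ 2.8752  # hit
  → r_4 = 2.8752
beam 5: φ=90°, α=105°
  direction (-0.2588, 0.9659); cell (2,3); t to first gridline: x 1.6614, y 0.5073 (then +3.8637 / +1.0353)
    (2,4) via y @ 0.5073
    (2,5) via y @ 1.5426
    (1,5) via x @ 1.6614
    (1,6) via y @ 2.5778  # hit
  → r_5 = 2.5778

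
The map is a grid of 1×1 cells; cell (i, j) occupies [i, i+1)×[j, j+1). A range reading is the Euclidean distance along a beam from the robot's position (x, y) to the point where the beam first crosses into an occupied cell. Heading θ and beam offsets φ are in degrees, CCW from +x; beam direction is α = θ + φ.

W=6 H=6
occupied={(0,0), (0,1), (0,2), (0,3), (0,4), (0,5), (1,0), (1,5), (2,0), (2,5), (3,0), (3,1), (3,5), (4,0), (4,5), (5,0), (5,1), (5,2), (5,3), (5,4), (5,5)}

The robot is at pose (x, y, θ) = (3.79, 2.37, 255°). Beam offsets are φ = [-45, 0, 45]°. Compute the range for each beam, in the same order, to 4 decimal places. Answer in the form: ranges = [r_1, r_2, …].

beam 1: φ=-45°, α=210°
  cosα=-0.8660 sinα=-0.5000 | (3,2) | tMaxX 0.9122 tMaxY 0.7400 | tΔX 1.1547 tΔY 2.0000
    t=0.7400 [y] (3,1) — stop
  → r_1 = 0.7400
beam 2: φ=0°, α=255°
  cosα=-0.2588 sinα=-0.9659 | (3,2) | tMaxX 3.0523 tMaxY 0.3831 | tΔX 3.8637 tΔY 1.0353
    t=0.3831 [y] (3,1) — stop
  → r_2 = 0.3831
beam 3: φ=45°, α=300°
  cosα=0.5000 sinα=-0.8660 | (3,2) | tMaxX 0.4200 tMaxY 0.4272 | tΔX 2.0000 tΔY 1.1547
    t=0.4200 [x] (4,2)
    t=0.4272 [y] (4,1)
    t=1.5819 [y] (4,0) — stop
  → r_3 = 1.5819

ranges = [0.7400, 0.3831, 1.5819]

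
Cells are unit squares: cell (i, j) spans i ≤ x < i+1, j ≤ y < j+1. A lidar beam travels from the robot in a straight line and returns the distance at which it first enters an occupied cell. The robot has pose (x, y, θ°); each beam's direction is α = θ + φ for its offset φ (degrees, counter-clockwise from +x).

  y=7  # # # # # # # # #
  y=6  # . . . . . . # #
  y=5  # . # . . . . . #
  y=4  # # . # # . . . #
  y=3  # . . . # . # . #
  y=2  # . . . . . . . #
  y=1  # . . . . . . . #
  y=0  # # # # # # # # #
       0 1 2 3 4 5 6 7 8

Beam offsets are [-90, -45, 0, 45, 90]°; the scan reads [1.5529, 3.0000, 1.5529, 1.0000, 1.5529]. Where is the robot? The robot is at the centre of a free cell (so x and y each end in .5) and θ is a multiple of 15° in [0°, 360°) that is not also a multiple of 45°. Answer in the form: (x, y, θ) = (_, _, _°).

(x, y, θ) = (6.5, 5.5, 345°)

Candidates: 35 free-cell centres × 16 headings = 560 poses. Raycast each; keep the one whose scan matches to 4 dp.
  (2.5, 4.5, 15°): beam 1 = 3.6235 ≠ 1.5529 ✗
  (3.5, 6.5, 15°): beam 2 = 5.1962 ≠ 3.0000 ✗
  (3.5, 6.5, 105°): beam 1 = 1.9319 ≠ 1.5529 ✗
  (7.5, 1.5, 105°): beam 1 = 0.5176 ≠ 1.5529 ✗
  …
  (6.5, 5.5, 345°): r_1=1.5529, r_2=3.0000, r_3=1.5529, r_4=1.0000, r_5=1.5529 — all match ✓
Unique over the lattice → pose = (6.5, 5.5, 345°).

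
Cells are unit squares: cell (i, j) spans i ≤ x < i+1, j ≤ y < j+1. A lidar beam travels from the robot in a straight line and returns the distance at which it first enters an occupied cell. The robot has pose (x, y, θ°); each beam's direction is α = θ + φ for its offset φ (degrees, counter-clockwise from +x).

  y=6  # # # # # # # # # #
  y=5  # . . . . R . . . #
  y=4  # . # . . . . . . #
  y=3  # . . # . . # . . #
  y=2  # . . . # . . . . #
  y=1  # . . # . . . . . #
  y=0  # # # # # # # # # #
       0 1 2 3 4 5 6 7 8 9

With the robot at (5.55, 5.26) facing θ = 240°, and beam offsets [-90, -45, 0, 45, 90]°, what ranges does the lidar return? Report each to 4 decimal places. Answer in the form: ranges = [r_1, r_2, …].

ranges = [1.4800, 2.6400, 2.6096, 1.7387, 3.9837]

beam 1: φ=-90°, α=150°
  d=(-0.8660,0.5000)  start (5,5)  tX=0.6351 tY=1.4800  stride 1/|dx|=1.1547 1/|dy|=2.0000
    cross x-line → (4,5), t=0.6351
    cross y-line → (4,6), t=1.4800 (wall)
  → r_1 = 1.4800
beam 2: φ=-45°, α=195°
  d=(-0.9659,-0.2588)  start (5,5)  tX=0.5694 tY=1.0046  stride 1/|dx|=1.0353 1/|dy|=3.8637
    cross x-line → (4,5), t=0.5694
    cross y-line → (4,4), t=1.0046
    cross x-line → (3,4), t=1.6047
    cross x-line → (2,4), t=2.6400 (wall)
  → r_2 = 2.6400
beam 3: φ=0°, α=240°
  d=(-0.5000,-0.8660)  start (5,5)  tX=1.1000 tY=0.3002  stride 1/|dx|=2.0000 1/|dy|=1.1547
    cross y-line → (5,4), t=0.3002
    cross x-line → (4,4), t=1.1000
    cross y-line → (4,3), t=1.4549
    cross y-line → (4,2), t=2.6096 (wall)
  → r_3 = 2.6096
beam 4: φ=45°, α=285°
  d=(0.2588,-0.9659)  start (5,5)  tX=1.7387 tY=0.2692  stride 1/|dx|=3.8637 1/|dy|=1.0353
    cross y-line → (5,4), t=0.2692
    cross y-line → (5,3), t=1.3044
    cross x-line → (6,3), t=1.7387 (wall)
  → r_4 = 1.7387
beam 5: φ=90°, α=330°
  d=(0.8660,-0.5000)  start (5,5)  tX=0.5196 tY=0.5200  stride 1/|dx|=1.1547 1/|dy|=2.0000
    cross x-line → (6,5), t=0.5196
    cross y-line → (6,4), t=0.5200
    cross x-line → (7,4), t=1.6743
    cross y-line → (7,3), t=2.5200
    cross x-line → (8,3), t=2.8290
    cross x-line → (9,3), t=3.9837 (wall)
  → r_5 = 3.9837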